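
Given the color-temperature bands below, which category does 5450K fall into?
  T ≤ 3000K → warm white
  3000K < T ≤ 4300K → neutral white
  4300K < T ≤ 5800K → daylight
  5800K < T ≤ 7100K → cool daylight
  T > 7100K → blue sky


Temperature: 5450K
4300K < 5450K ≤ 5800K → daylight
Classification: daylight


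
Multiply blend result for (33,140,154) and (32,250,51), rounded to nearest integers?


Multiply: C = A×B/255, rounded to nearest integer
R: 33×32/255 = 1056/255 ≈ 4.141 → 4
G: 140×250/255 = 35000/255 ≈ 137.255 → 137
B: 154×51/255 = 7854/255 ≈ 30.800 → 31
= RGB(4, 137, 31)


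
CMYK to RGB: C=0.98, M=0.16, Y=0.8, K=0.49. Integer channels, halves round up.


R = 255 × (1-C) × (1-K) = 255 × 0.02 × 0.51 = 2.601 → 3
G = 255 × (1-M) × (1-K) = 255 × 0.84 × 0.51 = 109.242 → 109
B = 255 × (1-Y) × (1-K) = 255 × 0.20 × 0.51 = 26.01 → 26
= RGB(3, 109, 26)


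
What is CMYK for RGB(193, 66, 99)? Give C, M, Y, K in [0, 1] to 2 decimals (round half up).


R'=193/255≈0.7569, G'=66/255≈0.2588, B'=99/255≈0.3882
K = 1 - max(R',G',B') = 1 - 193/255 = 62/255 = 0.24313… → 0.24
(1-R'-K)/(1-K) simplifies to (max-R)/max with max = 193:
C = (193-193)/193 = 0/193 = 0 → 0.00
M = (193-66)/193 = 127/193 = 0.65803… → 0.66
Y = (193-99)/193 = 94/193 = 0.48704… → 0.49
= CMYK(0.00, 0.66, 0.49, 0.24)


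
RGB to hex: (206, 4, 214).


R = 206 → CE (hex)
G = 4 → 04 (hex)
B = 214 → D6 (hex)
Hex = #CE04D6


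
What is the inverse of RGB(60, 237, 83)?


Invert: (255-R, 255-G, 255-B)
R: 255-60 = 195
G: 255-237 = 18
B: 255-83 = 172
= RGB(195, 18, 172)


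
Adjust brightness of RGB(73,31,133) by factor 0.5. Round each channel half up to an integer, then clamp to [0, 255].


Multiply each channel by 0.5, round half up, clamp to [0, 255]
R: 73×0.5 = 36.5 → round → 37
G: 31×0.5 = 15.5 → round → 16
B: 133×0.5 = 66.5 → round → 67
= RGB(37, 16, 67)


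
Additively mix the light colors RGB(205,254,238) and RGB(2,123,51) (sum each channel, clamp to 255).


Additive: each channel = min(255, C₁+C₂)
R: 205+2 = 207 → 207
G: 254+123 = 377 → 255
B: 238+51 = 289 → 255
= RGB(207, 255, 255)


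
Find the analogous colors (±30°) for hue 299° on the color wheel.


Base hue: 299°
Left analog: (299 - 30) mod 360 = 269°
Right analog: (299 + 30) mod 360 = 329°
Analogous hues = 269° and 329°


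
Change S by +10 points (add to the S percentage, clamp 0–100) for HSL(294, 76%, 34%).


Original S = 76%
Adjustment = +10 percentage points
New S = 76 + (10) = 86
Clamp to [0, 100] → 86
= HSL(294°, 86%, 34%)


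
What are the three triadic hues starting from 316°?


Triadic: equally spaced at 120° intervals
H1 = 316°
H2 = (316 + 120) mod 360 = 76°
H3 = (316 + 240) mod 360 = 196°
Triadic = 316°, 76°, 196°


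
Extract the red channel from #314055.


Color: #314055
R = 31 = 49
G = 40 = 64
B = 55 = 85
Red = 49


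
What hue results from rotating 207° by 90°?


New hue = (H + rotation) mod 360
New hue = (207 + 90) mod 360
= 297 mod 360
= 297°


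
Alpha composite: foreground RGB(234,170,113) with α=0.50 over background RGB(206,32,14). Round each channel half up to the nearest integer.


C = α×F + (1-α)×B, with 1-α = 0.50
R: 0.50×234 + 0.50×206 = 117.00 + 103.00 = 220.00 → 220
G: 0.50×170 + 0.50×32 = 85.00 + 16.00 = 101.00 → 101
B: 0.50×113 + 0.50×14 = 56.50 + 7.00 = 63.50 → 64
= RGB(220, 101, 64)


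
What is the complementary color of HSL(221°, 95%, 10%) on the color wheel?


Complement = opposite side of color wheel = hue + 180°
H' = (221 + 180) mod 360 = 41°
S and L unchanged.
= HSL(41°, 95%, 10%)


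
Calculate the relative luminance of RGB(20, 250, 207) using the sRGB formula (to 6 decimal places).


Linearize each channel (sRGB transfer function): c = v/255; c_lin = c/12.92 if c ≤ 0.04045, else ((c+0.055)/1.055)^2.4
  R: 20/255 ≈ 0.078431 > 0.04045 → ((0.078431+0.055)/1.055)^2.4 ≈ 0.006995
  G: 250/255 ≈ 0.980392 > 0.04045 → ((0.980392+0.055)/1.055)^2.4 ≈ 0.955973
  B: 207/255 ≈ 0.811765 > 0.04045 → ((0.811765+0.055)/1.055)^2.4 ≈ 0.623960
R_lin = 0.006995, G_lin = 0.955973, B_lin = 0.623960
L = 0.2126×R + 0.7152×G + 0.0722×B
L = 0.2126×0.006995 + 0.7152×0.955973 + 0.0722×0.623960
L ≈ 0.730249


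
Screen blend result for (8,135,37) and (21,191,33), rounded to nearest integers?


Screen: C = 255 - (255-A)×(255-B)/255, rounded to nearest integer
R: 255 - (255-8)×(255-21)/255 = 255 - 57798/255 ≈ 255 - 226.659 = 28.341 → 28
G: 255 - (255-135)×(255-191)/255 = 255 - 7680/255 ≈ 255 - 30.118 = 224.882 → 225
B: 255 - (255-37)×(255-33)/255 = 255 - 48396/255 ≈ 255 - 189.788 = 65.212 → 65
= RGB(28, 225, 65)


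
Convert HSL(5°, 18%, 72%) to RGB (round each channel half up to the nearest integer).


H=5°, S=0.18, L=0.72
C = (1-|2L-1|)×S = (1-|0.44|)×0.18 = 0.1008
H' = H/60 = 5/60 ≈ 0.0833; X = C×(1-|H' mod 2 - 1|) = 0.0084
m = L - C/2 = 0.72 - 0.0504 = 0.6696
Sector ⌊H'⌋ = 0 → (R',G',B') = (0.1008, 0.0084, 0.0)
RGB = ((R'+m)×255, (G'+m)×255, (B'+m)×255) = (196.452, 172.89, 170.748)
Round half up → RGB(196, 173, 171)


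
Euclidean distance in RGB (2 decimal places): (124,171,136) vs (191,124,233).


d = √[(R₁-R₂)² + (G₁-G₂)² + (B₁-B₂)²]
d = √[(124-191)² + (171-124)² + (136-233)²]
d = √[4489 + 2209 + 9409]
d = √16107
d ≈ 126.91


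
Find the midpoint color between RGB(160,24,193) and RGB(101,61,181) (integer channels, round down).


Midpoint: each channel = ⌊(C₁+C₂)/2⌋
R: ⌊(160+101)/2⌋ = 130
G: ⌊(24+61)/2⌋ = 42
B: ⌊(193+181)/2⌋ = 187
= RGB(130, 42, 187)


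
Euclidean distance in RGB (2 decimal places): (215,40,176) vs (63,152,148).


d = √[(R₁-R₂)² + (G₁-G₂)² + (B₁-B₂)²]
d = √[(215-63)² + (40-152)² + (176-148)²]
d = √[23104 + 12544 + 784]
d = √36432
d ≈ 190.87


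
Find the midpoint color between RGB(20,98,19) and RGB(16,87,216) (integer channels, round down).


Midpoint: each channel = ⌊(C₁+C₂)/2⌋
R: ⌊(20+16)/2⌋ = 18
G: ⌊(98+87)/2⌋ = 92
B: ⌊(19+216)/2⌋ = 117
= RGB(18, 92, 117)


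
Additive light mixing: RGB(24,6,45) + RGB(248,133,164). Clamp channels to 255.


Additive: each channel = min(255, C₁+C₂)
R: 24+248 = 272 → 255
G: 6+133 = 139 → 139
B: 45+164 = 209 → 209
= RGB(255, 139, 209)


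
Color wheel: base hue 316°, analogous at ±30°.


Base hue: 316°
Left analog: (316 - 30) mod 360 = 286°
Right analog: (316 + 30) mod 360 = 346°
Analogous hues = 286° and 346°


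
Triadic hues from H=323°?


Triadic: equally spaced at 120° intervals
H1 = 323°
H2 = (323 + 120) mod 360 = 83°
H3 = (323 + 240) mod 360 = 203°
Triadic = 323°, 83°, 203°


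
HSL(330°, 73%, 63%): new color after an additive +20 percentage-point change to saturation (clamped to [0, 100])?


Original S = 73%
Adjustment = +20 percentage points
New S = 73 + (20) = 93
Clamp to [0, 100] → 93
= HSL(330°, 93%, 63%)


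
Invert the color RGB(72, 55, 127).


Invert: (255-R, 255-G, 255-B)
R: 255-72 = 183
G: 255-55 = 200
B: 255-127 = 128
= RGB(183, 200, 128)


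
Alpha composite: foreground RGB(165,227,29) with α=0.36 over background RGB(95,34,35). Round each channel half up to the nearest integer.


C = α×F + (1-α)×B, with 1-α = 0.64
R: 0.36×165 + 0.64×95 = 59.40 + 60.80 = 120.20 → 120
G: 0.36×227 + 0.64×34 = 81.72 + 21.76 = 103.48 → 103
B: 0.36×29 + 0.64×35 = 10.44 + 22.40 = 32.84 → 33
= RGB(120, 103, 33)


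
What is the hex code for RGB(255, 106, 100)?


R = 255 → FF (hex)
G = 106 → 6A (hex)
B = 100 → 64 (hex)
Hex = #FF6A64


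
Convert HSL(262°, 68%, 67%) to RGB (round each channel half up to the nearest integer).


H=262°, S=0.68, L=0.67
C = (1-|2L-1|)×S = (1-|0.34|)×0.68 = 0.4488
H' = H/60 = 262/60 ≈ 4.3667; X = C×(1-|H' mod 2 - 1|) = 0.16456
m = L - C/2 = 0.67 - 0.2244 = 0.4456
Sector ⌊H'⌋ = 4 → (R',G',B') = (0.16456, 0.0, 0.4488)
RGB = ((R'+m)×255, (G'+m)×255, (B'+m)×255) = (155.5908, 113.628, 228.072)
Round half up → RGB(156, 114, 228)


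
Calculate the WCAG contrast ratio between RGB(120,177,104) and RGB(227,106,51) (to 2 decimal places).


Linearize each sRGB channel c=v/255: c/12.92 if c ≤ 0.04045 else ((c+0.055)/1.055)^2.4
L = 0.2126×R_lin + 0.7152×G_lin + 0.0722×B_lin
Color 1 (120,177,104):
  R=120: 120/255≈0.4706 > 0.04045 → ((0.4706+0.055)/1.055)^2.4 ≈ 0.18782
  G=177: 177/255≈0.6941 > 0.04045 → ((0.6941+0.055)/1.055)^2.4 ≈ 0.43966
  B=104: 104/255≈0.4078 > 0.04045 → ((0.4078+0.055)/1.055)^2.4 ≈ 0.13843
  L1 = 0.2126×0.18782 + 0.7152×0.43966 + 0.0722×0.13843 ≈ 0.36437
Color 2 (227,106,51):
  R=227: 227/255≈0.8902 > 0.04045 → ((0.8902+0.055)/1.055)^2.4 ≈ 0.76815
  G=106: 106/255≈0.4157 > 0.04045 → ((0.4157+0.055)/1.055)^2.4 ≈ 0.14413
  B=51: 51/255≈0.2000 > 0.04045 → ((0.2000+0.055)/1.055)^2.4 ≈ 0.03310
  L2 = 0.2126×0.76815 + 0.7152×0.14413 + 0.0722×0.03310 ≈ 0.26878
Lighter = 0.36437, Darker = 0.26878
Ratio = (L_lighter + 0.05) / (L_darker + 0.05)
Ratio = (0.36437 + 0.05) / (0.26878 + 0.05) = 0.41437 / 0.31878 ≈ 1.2999
Ratio ≈ 1.30:1


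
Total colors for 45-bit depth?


Colors = 2^bits = 2^45
= 35,184,372,088,832 colors


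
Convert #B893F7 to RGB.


B8 → 184 (R)
93 → 147 (G)
F7 → 247 (B)
= RGB(184, 147, 247)


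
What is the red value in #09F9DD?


Color: #09F9DD
R = 09 = 9
G = F9 = 249
B = DD = 221
Red = 9


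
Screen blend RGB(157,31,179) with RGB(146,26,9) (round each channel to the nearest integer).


Screen: C = 255 - (255-A)×(255-B)/255, rounded to nearest integer
R: 255 - (255-157)×(255-146)/255 = 255 - 10682/255 ≈ 255 - 41.890 = 213.110 → 213
G: 255 - (255-31)×(255-26)/255 = 255 - 51296/255 ≈ 255 - 201.161 = 53.839 → 54
B: 255 - (255-179)×(255-9)/255 = 255 - 18696/255 ≈ 255 - 73.318 = 181.682 → 182
= RGB(213, 54, 182)


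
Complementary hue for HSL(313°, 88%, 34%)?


Complement = opposite side of color wheel = hue + 180°
H' = (313 + 180) mod 360 = 133°
S and L unchanged.
= HSL(133°, 88%, 34%)


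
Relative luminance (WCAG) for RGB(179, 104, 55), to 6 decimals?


Linearize each channel (sRGB transfer function): c = v/255; c_lin = c/12.92 if c ≤ 0.04045, else ((c+0.055)/1.055)^2.4
  R: 179/255 ≈ 0.701961 > 0.04045 → ((0.701961+0.055)/1.055)^2.4 ≈ 0.450786
  G: 104/255 ≈ 0.407843 > 0.04045 → ((0.407843+0.055)/1.055)^2.4 ≈ 0.138432
  B: 55/255 ≈ 0.215686 > 0.04045 → ((0.215686+0.055)/1.055)^2.4 ≈ 0.038204
R_lin = 0.450786, G_lin = 0.138432, B_lin = 0.038204
L = 0.2126×R + 0.7152×G + 0.0722×B
L = 0.2126×0.450786 + 0.7152×0.138432 + 0.0722×0.038204
L ≈ 0.197602


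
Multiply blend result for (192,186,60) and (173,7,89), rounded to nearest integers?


Multiply: C = A×B/255, rounded to nearest integer
R: 192×173/255 = 33216/255 ≈ 130.259 → 130
G: 186×7/255 = 1302/255 ≈ 5.106 → 5
B: 60×89/255 = 5340/255 ≈ 20.941 → 21
= RGB(130, 5, 21)


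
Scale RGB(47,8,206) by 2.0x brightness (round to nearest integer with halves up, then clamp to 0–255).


Multiply each channel by 2.0, round half up, clamp to [0, 255]
R: 47×2.0 = 94
G: 8×2.0 = 16
B: 206×2.0 = 412 → clamp → 255
= RGB(94, 16, 255)


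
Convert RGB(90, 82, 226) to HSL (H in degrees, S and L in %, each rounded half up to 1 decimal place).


Normalize: R'=90/255≈0.3529, G'=82/255≈0.3216, B'=226/255≈0.8863
Max=226/255, Min=82/255, Δ=Max-Min=144/255
L = (Max+Min)/2 = (226+82)/510 = 308/510 = 0.60392… → L = 60.4%
L > 0.5 → S = Δ/(2-Max-Min) = 144/(510-226-82) = 144/202 = 0.71287… → S = 71.3%
(the 1/255 factors cancel in S and H, so raw channel differences can be used)
Max is B' → H = 60 × ((R-G)/Δ + 4) = 60 × ((90-82)/144 + 4)
  8/144 + 4 = 0.0555… + 4 = 4.0555…
  H = 60 × 4.0555… = 243.333…° → H = 243.3°
= HSL(243.3°, 71.3%, 60.4%)


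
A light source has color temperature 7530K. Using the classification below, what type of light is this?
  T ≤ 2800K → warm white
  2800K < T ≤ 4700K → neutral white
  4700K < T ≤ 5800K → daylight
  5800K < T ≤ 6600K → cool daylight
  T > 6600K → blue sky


Temperature: 7530K
7530K > 6600K → blue sky
Classification: blue sky


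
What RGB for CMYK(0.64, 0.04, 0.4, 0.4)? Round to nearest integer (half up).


R = 255 × (1-C) × (1-K) = 255 × 0.36 × 0.60 = 55.08 → 55
G = 255 × (1-M) × (1-K) = 255 × 0.96 × 0.60 = 146.88 → 147
B = 255 × (1-Y) × (1-K) = 255 × 0.60 × 0.60 = 91.8 → 92
= RGB(55, 147, 92)


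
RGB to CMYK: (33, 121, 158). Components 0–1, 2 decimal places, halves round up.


R'=33/255≈0.1294, G'=121/255≈0.4745, B'=158/255≈0.6196
K = 1 - max(R',G',B') = 1 - 158/255 = 97/255 = 0.38039… → 0.38
(1-R'-K)/(1-K) simplifies to (max-R)/max with max = 158:
C = (158-33)/158 = 125/158 = 0.79113… → 0.79
M = (158-121)/158 = 37/158 = 0.23417… → 0.23
Y = (158-158)/158 = 0/158 = 0 → 0.00
= CMYK(0.79, 0.23, 0.00, 0.38)


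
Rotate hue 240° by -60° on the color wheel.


New hue = (H + rotation) mod 360
New hue = (240 -60) mod 360
= 180 mod 360
= 180°


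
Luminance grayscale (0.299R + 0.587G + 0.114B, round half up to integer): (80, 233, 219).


Gray = 0.299×R + 0.587×G + 0.114×B
Gray = 0.299×80 + 0.587×233 + 0.114×219
Gray = 23.920 + 136.771 + 24.966
Gray = 185.657 → round half up → 186
Gray = 186


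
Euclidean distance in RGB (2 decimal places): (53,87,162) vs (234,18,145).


d = √[(R₁-R₂)² + (G₁-G₂)² + (B₁-B₂)²]
d = √[(53-234)² + (87-18)² + (162-145)²]
d = √[32761 + 4761 + 289]
d = √37811
d ≈ 194.45


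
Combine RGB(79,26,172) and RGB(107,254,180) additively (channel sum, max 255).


Additive: each channel = min(255, C₁+C₂)
R: 79+107 = 186 → 186
G: 26+254 = 280 → 255
B: 172+180 = 352 → 255
= RGB(186, 255, 255)


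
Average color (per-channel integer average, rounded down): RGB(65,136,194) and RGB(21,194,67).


Midpoint: each channel = ⌊(C₁+C₂)/2⌋
R: ⌊(65+21)/2⌋ = 43
G: ⌊(136+194)/2⌋ = 165
B: ⌊(194+67)/2⌋ = 130
= RGB(43, 165, 130)


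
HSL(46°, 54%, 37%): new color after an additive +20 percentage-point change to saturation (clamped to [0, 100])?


Original S = 54%
Adjustment = +20 percentage points
New S = 54 + (20) = 74
Clamp to [0, 100] → 74
= HSL(46°, 74%, 37%)


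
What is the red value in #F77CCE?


Color: #F77CCE
R = F7 = 247
G = 7C = 124
B = CE = 206
Red = 247


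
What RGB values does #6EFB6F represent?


6E → 110 (R)
FB → 251 (G)
6F → 111 (B)
= RGB(110, 251, 111)


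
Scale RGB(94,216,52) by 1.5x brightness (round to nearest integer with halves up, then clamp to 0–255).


Multiply each channel by 1.5, round half up, clamp to [0, 255]
R: 94×1.5 = 141
G: 216×1.5 = 324 → clamp → 255
B: 52×1.5 = 78
= RGB(141, 255, 78)


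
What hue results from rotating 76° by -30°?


New hue = (H + rotation) mod 360
New hue = (76 -30) mod 360
= 46 mod 360
= 46°


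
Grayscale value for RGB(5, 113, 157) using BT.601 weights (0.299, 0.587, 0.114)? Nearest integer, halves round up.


Gray = 0.299×R + 0.587×G + 0.114×B
Gray = 0.299×5 + 0.587×113 + 0.114×157
Gray = 1.495 + 66.331 + 17.898
Gray = 85.724 → round half up → 86
Gray = 86


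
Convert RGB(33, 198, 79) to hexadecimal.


R = 33 → 21 (hex)
G = 198 → C6 (hex)
B = 79 → 4F (hex)
Hex = #21C64F


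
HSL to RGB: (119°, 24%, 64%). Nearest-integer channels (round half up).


H=119°, S=0.24, L=0.64
C = (1-|2L-1|)×S = (1-|0.28|)×0.24 = 0.1728
H' = H/60 = 119/60 ≈ 1.9833; X = C×(1-|H' mod 2 - 1|) = 0.00288
m = L - C/2 = 0.64 - 0.0864 = 0.5536
Sector ⌊H'⌋ = 1 → (R',G',B') = (0.00288, 0.1728, 0.0)
RGB = ((R'+m)×255, (G'+m)×255, (B'+m)×255) = (141.9024, 185.232, 141.168)
Round half up → RGB(142, 185, 141)


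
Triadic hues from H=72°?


Triadic: equally spaced at 120° intervals
H1 = 72°
H2 = (72 + 120) mod 360 = 192°
H3 = (72 + 240) mod 360 = 312°
Triadic = 72°, 192°, 312°


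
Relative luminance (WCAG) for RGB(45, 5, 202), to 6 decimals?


Linearize each channel (sRGB transfer function): c = v/255; c_lin = c/12.92 if c ≤ 0.04045, else ((c+0.055)/1.055)^2.4
  R: 45/255 ≈ 0.176471 > 0.04045 → ((0.176471+0.055)/1.055)^2.4 ≈ 0.026241
  G: 5/255 ≈ 0.019608 ≤ 0.04045 → 0.019608/12.92 ≈ 0.001518
  B: 202/255 ≈ 0.792157 > 0.04045 → ((0.792157+0.055)/1.055)^2.4 ≈ 0.590619
R_lin = 0.026241, G_lin = 0.001518, B_lin = 0.590619
L = 0.2126×R + 0.7152×G + 0.0722×B
L = 0.2126×0.026241 + 0.7152×0.001518 + 0.0722×0.590619
L ≈ 0.049307


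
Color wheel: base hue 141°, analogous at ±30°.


Base hue: 141°
Left analog: (141 - 30) mod 360 = 111°
Right analog: (141 + 30) mod 360 = 171°
Analogous hues = 111° and 171°


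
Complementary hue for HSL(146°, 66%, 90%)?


Complement = opposite side of color wheel = hue + 180°
H' = (146 + 180) mod 360 = 326°
S and L unchanged.
= HSL(326°, 66%, 90%)


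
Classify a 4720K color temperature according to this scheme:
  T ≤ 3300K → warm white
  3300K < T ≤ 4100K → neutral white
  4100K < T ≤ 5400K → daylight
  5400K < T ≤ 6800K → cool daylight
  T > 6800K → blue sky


Temperature: 4720K
4100K < 4720K ≤ 5400K → daylight
Classification: daylight


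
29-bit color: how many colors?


Colors = 2^bits = 2^29
= 536,870,912 colors


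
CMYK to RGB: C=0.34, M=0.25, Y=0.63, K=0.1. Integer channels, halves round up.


R = 255 × (1-C) × (1-K) = 255 × 0.66 × 0.90 = 151.47 → 151
G = 255 × (1-M) × (1-K) = 255 × 0.75 × 0.90 = 172.125 → 172
B = 255 × (1-Y) × (1-K) = 255 × 0.37 × 0.90 = 84.915 → 85
= RGB(151, 172, 85)


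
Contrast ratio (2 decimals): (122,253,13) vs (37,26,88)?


Linearize each sRGB channel c=v/255: c/12.92 if c ≤ 0.04045 else ((c+0.055)/1.055)^2.4
L = 0.2126×R_lin + 0.7152×G_lin + 0.0722×B_lin
Color 1 (122,253,13):
  R=122: 122/255≈0.4784 > 0.04045 → ((0.4784+0.055)/1.055)^2.4 ≈ 0.19462
  G=253: 253/255≈0.9922 > 0.04045 → ((0.9922+0.055)/1.055)^2.4 ≈ 0.98225
  B=13: 13/255≈0.0510 > 0.04045 → ((0.0510+0.055)/1.055)^2.4 ≈ 0.00402
  L1 = 0.2126×0.19462 + 0.7152×0.98225 + 0.0722×0.00402 ≈ 0.74417
Color 2 (37,26,88):
  R=37: 37/255≈0.1451 > 0.04045 → ((0.1451+0.055)/1.055)^2.4 ≈ 0.01850
  G=26: 26/255≈0.1020 > 0.04045 → ((0.1020+0.055)/1.055)^2.4 ≈ 0.01033
  B=88: 88/255≈0.3451 > 0.04045 → ((0.3451+0.055)/1.055)^2.4 ≈ 0.09759
  L2 = 0.2126×0.01850 + 0.7152×0.01033 + 0.0722×0.09759 ≈ 0.01837
Lighter = 0.74417, Darker = 0.01837
Ratio = (L_lighter + 0.05) / (L_darker + 0.05)
Ratio = (0.74417 + 0.05) / (0.01837 + 0.05) = 0.79417 / 0.06837 ≈ 11.6163
Ratio ≈ 11.62:1


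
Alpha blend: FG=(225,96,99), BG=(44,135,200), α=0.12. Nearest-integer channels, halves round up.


C = α×F + (1-α)×B, with 1-α = 0.88
R: 0.12×225 + 0.88×44 = 27.00 + 38.72 = 65.72 → 66
G: 0.12×96 + 0.88×135 = 11.52 + 118.80 = 130.32 → 130
B: 0.12×99 + 0.88×200 = 11.88 + 176.00 = 187.88 → 188
= RGB(66, 130, 188)


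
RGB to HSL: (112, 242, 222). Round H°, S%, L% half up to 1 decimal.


Normalize: R'=112/255≈0.4392, G'=242/255≈0.9490, B'=222/255≈0.8706
Max=242/255, Min=112/255, Δ=Max-Min=130/255
L = (Max+Min)/2 = (242+112)/510 = 354/510 = 0.69411… → L = 69.4%
L > 0.5 → S = Δ/(2-Max-Min) = 130/(510-242-112) = 130/156 = 0.83333… → S = 83.3%
(the 1/255 factors cancel in S and H, so raw channel differences can be used)
Max is G' → H = 60 × ((B-R)/Δ + 2) = 60 × ((222-112)/130 + 2)
  110/130 + 2 = 0.8461… + 2 = 2.8461…
  H = 60 × 2.8461… = 170.769…° → H = 170.8°
= HSL(170.8°, 83.3%, 69.4%)


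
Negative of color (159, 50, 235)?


Invert: (255-R, 255-G, 255-B)
R: 255-159 = 96
G: 255-50 = 205
B: 255-235 = 20
= RGB(96, 205, 20)


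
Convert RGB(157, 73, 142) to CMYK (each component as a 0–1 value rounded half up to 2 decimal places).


R'=157/255≈0.6157, G'=73/255≈0.2863, B'=142/255≈0.5569
K = 1 - max(R',G',B') = 1 - 157/255 = 98/255 = 0.38431… → 0.38
(1-R'-K)/(1-K) simplifies to (max-R)/max with max = 157:
C = (157-157)/157 = 0/157 = 0 → 0.00
M = (157-73)/157 = 84/157 = 0.53503… → 0.54
Y = (157-142)/157 = 15/157 = 0.09554… → 0.10
= CMYK(0.00, 0.54, 0.10, 0.38)


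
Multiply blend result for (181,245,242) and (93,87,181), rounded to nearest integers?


Multiply: C = A×B/255, rounded to nearest integer
R: 181×93/255 = 16833/255 ≈ 66.012 → 66
G: 245×87/255 = 21315/255 ≈ 83.588 → 84
B: 242×181/255 = 43802/255 ≈ 171.773 → 172
= RGB(66, 84, 172)


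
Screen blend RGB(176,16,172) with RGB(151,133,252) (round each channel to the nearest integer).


Screen: C = 255 - (255-A)×(255-B)/255, rounded to nearest integer
R: 255 - (255-176)×(255-151)/255 = 255 - 8216/255 ≈ 255 - 32.220 = 222.780 → 223
G: 255 - (255-16)×(255-133)/255 = 255 - 29158/255 ≈ 255 - 114.345 = 140.655 → 141
B: 255 - (255-172)×(255-252)/255 = 255 - 249/255 ≈ 255 - 0.976 = 254.024 → 254
= RGB(223, 141, 254)


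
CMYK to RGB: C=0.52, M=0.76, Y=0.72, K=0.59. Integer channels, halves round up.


R = 255 × (1-C) × (1-K) = 255 × 0.48 × 0.41 = 50.184 → 50
G = 255 × (1-M) × (1-K) = 255 × 0.24 × 0.41 = 25.092 → 25
B = 255 × (1-Y) × (1-K) = 255 × 0.28 × 0.41 = 29.274 → 29
= RGB(50, 25, 29)


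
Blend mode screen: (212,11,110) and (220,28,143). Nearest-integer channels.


Screen: C = 255 - (255-A)×(255-B)/255, rounded to nearest integer
R: 255 - (255-212)×(255-220)/255 = 255 - 1505/255 ≈ 255 - 5.902 = 249.098 → 249
G: 255 - (255-11)×(255-28)/255 = 255 - 55388/255 ≈ 255 - 217.208 = 37.792 → 38
B: 255 - (255-110)×(255-143)/255 = 255 - 16240/255 ≈ 255 - 63.686 = 191.314 → 191
= RGB(249, 38, 191)


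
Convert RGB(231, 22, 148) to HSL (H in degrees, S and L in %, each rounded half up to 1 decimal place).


Normalize: R'=231/255≈0.9059, G'=22/255≈0.0863, B'=148/255≈0.5804
Max=231/255, Min=22/255, Δ=Max-Min=209/255
L = (Max+Min)/2 = (231+22)/510 = 253/510 = 0.49607… → L = 49.6%
L ≤ 0.5 → S = Δ/(Max+Min) = 209/(231+22) = 209/253 = 0.82608… → S = 82.6%
(the 1/255 factors cancel in S and H, so raw channel differences can be used)
Max is R' → H = 60 × (((G-B)/Δ) mod 6) = 60 × (((22-148)/209) mod 6)
  (-126)/209 = -0.6028…; negative, so add 6 → 5.3971…
  H = 60 × 5.3971… = 323.827…° → H = 323.8°
= HSL(323.8°, 82.6%, 49.6%)


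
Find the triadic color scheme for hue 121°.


Triadic: equally spaced at 120° intervals
H1 = 121°
H2 = (121 + 120) mod 360 = 241°
H3 = (121 + 240) mod 360 = 1°
Triadic = 121°, 241°, 1°


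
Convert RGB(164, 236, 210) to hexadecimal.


R = 164 → A4 (hex)
G = 236 → EC (hex)
B = 210 → D2 (hex)
Hex = #A4ECD2


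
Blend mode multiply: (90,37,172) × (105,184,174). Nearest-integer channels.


Multiply: C = A×B/255, rounded to nearest integer
R: 90×105/255 = 9450/255 ≈ 37.059 → 37
G: 37×184/255 = 6808/255 ≈ 26.698 → 27
B: 172×174/255 = 29928/255 ≈ 117.365 → 117
= RGB(37, 27, 117)


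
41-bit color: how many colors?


Colors = 2^bits = 2^41
= 2,199,023,255,552 colors


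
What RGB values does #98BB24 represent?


98 → 152 (R)
BB → 187 (G)
24 → 36 (B)
= RGB(152, 187, 36)


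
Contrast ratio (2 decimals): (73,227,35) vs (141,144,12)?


Linearize each sRGB channel c=v/255: c/12.92 if c ≤ 0.04045 else ((c+0.055)/1.055)^2.4
L = 0.2126×R_lin + 0.7152×G_lin + 0.0722×B_lin
Color 1 (73,227,35):
  R=73: 73/255≈0.2863 > 0.04045 → ((0.2863+0.055)/1.055)^2.4 ≈ 0.06663
  G=227: 227/255≈0.8902 > 0.04045 → ((0.8902+0.055)/1.055)^2.4 ≈ 0.76815
  B=35: 35/255≈0.1373 > 0.04045 → ((0.1373+0.055)/1.055)^2.4 ≈ 0.01681
  L1 = 0.2126×0.06663 + 0.7152×0.76815 + 0.0722×0.01681 ≈ 0.56476
Color 2 (141,144,12):
  R=141: 141/255≈0.5529 > 0.04045 → ((0.5529+0.055)/1.055)^2.4 ≈ 0.26636
  G=144: 144/255≈0.5647 > 0.04045 → ((0.5647+0.055)/1.055)^2.4 ≈ 0.27889
  B=12: 12/255≈0.0471 > 0.04045 → ((0.0471+0.055)/1.055)^2.4 ≈ 0.00368
  L2 = 0.2126×0.26636 + 0.7152×0.27889 + 0.0722×0.00368 ≈ 0.25636
Lighter = 0.56476, Darker = 0.25636
Ratio = (L_lighter + 0.05) / (L_darker + 0.05)
Ratio = (0.56476 + 0.05) / (0.25636 + 0.05) = 0.61476 / 0.30636 ≈ 2.0067
Ratio ≈ 2.01:1


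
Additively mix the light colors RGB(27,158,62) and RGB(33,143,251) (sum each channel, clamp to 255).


Additive: each channel = min(255, C₁+C₂)
R: 27+33 = 60 → 60
G: 158+143 = 301 → 255
B: 62+251 = 313 → 255
= RGB(60, 255, 255)


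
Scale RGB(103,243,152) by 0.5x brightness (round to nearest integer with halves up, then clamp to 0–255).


Multiply each channel by 0.5, round half up, clamp to [0, 255]
R: 103×0.5 = 51.5 → round → 52
G: 243×0.5 = 121.5 → round → 122
B: 152×0.5 = 76
= RGB(52, 122, 76)


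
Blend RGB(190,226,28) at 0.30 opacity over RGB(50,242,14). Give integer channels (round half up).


C = α×F + (1-α)×B, with 1-α = 0.70
R: 0.30×190 + 0.70×50 = 57.00 + 35.00 = 92.00 → 92
G: 0.30×226 + 0.70×242 = 67.80 + 169.40 = 237.20 → 237
B: 0.30×28 + 0.70×14 = 8.40 + 9.80 = 18.20 → 18
= RGB(92, 237, 18)


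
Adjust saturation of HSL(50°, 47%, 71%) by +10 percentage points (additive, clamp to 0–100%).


Original S = 47%
Adjustment = +10 percentage points
New S = 47 + (10) = 57
Clamp to [0, 100] → 57
= HSL(50°, 57%, 71%)


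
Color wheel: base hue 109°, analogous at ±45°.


Base hue: 109°
Left analog: (109 - 45) mod 360 = 64°
Right analog: (109 + 45) mod 360 = 154°
Analogous hues = 64° and 154°


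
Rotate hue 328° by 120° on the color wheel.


New hue = (H + rotation) mod 360
New hue = (328 + 120) mod 360
= 448 mod 360
= 88°


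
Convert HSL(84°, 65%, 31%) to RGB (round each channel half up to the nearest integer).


H=84°, S=0.65, L=0.31
C = (1-|2L-1|)×S = (1-|-0.38|)×0.65 = 0.403
H' = H/60 = 84/60 ≈ 1.4000; X = C×(1-|H' mod 2 - 1|) = 0.2418
m = L - C/2 = 0.31 - 0.2015 = 0.1085
Sector ⌊H'⌋ = 1 → (R',G',B') = (0.2418, 0.403, 0.0)
RGB = ((R'+m)×255, (G'+m)×255, (B'+m)×255) = (89.3265, 130.4325, 27.6675)
Round half up → RGB(89, 130, 28)


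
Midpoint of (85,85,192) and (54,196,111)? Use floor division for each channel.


Midpoint: each channel = ⌊(C₁+C₂)/2⌋
R: ⌊(85+54)/2⌋ = 69
G: ⌊(85+196)/2⌋ = 140
B: ⌊(192+111)/2⌋ = 151
= RGB(69, 140, 151)


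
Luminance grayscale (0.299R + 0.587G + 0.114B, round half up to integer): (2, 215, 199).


Gray = 0.299×R + 0.587×G + 0.114×B
Gray = 0.299×2 + 0.587×215 + 0.114×199
Gray = 0.598 + 126.205 + 22.686
Gray = 149.489 → round half up → 149
Gray = 149


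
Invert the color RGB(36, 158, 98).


Invert: (255-R, 255-G, 255-B)
R: 255-36 = 219
G: 255-158 = 97
B: 255-98 = 157
= RGB(219, 97, 157)


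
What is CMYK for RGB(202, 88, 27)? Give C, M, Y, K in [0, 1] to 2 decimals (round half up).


R'=202/255≈0.7922, G'=88/255≈0.3451, B'=27/255≈0.1059
K = 1 - max(R',G',B') = 1 - 202/255 = 53/255 = 0.20784… → 0.21
(1-R'-K)/(1-K) simplifies to (max-R)/max with max = 202:
C = (202-202)/202 = 0/202 = 0 → 0.00
M = (202-88)/202 = 114/202 = 0.56435… → 0.56
Y = (202-27)/202 = 175/202 = 0.86633… → 0.87
= CMYK(0.00, 0.56, 0.87, 0.21)


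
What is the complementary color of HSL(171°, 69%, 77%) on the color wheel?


Complement = opposite side of color wheel = hue + 180°
H' = (171 + 180) mod 360 = 351°
S and L unchanged.
= HSL(351°, 69%, 77%)


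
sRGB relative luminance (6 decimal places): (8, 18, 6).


Linearize each channel (sRGB transfer function): c = v/255; c_lin = c/12.92 if c ≤ 0.04045, else ((c+0.055)/1.055)^2.4
  R: 8/255 ≈ 0.031373 ≤ 0.04045 → 0.031373/12.92 ≈ 0.002428
  G: 18/255 ≈ 0.070588 > 0.04045 → ((0.070588+0.055)/1.055)^2.4 ≈ 0.006049
  B: 6/255 ≈ 0.023529 ≤ 0.04045 → 0.023529/12.92 ≈ 0.001821
R_lin = 0.002428, G_lin = 0.006049, B_lin = 0.001821
L = 0.2126×R + 0.7152×G + 0.0722×B
L = 0.2126×0.002428 + 0.7152×0.006049 + 0.0722×0.001821
L ≈ 0.004974


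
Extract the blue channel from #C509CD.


Color: #C509CD
R = C5 = 197
G = 09 = 9
B = CD = 205
Blue = 205


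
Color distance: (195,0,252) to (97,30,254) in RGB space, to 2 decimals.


d = √[(R₁-R₂)² + (G₁-G₂)² + (B₁-B₂)²]
d = √[(195-97)² + (0-30)² + (252-254)²]
d = √[9604 + 900 + 4]
d = √10508
d ≈ 102.51


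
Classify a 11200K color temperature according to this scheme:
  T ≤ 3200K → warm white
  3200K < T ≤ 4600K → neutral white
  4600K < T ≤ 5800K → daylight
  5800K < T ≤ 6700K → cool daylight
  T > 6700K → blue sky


Temperature: 11200K
11200K > 6700K → blue sky
Classification: blue sky


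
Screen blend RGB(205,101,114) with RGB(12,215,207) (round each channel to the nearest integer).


Screen: C = 255 - (255-A)×(255-B)/255, rounded to nearest integer
R: 255 - (255-205)×(255-12)/255 = 255 - 12150/255 ≈ 255 - 47.647 = 207.353 → 207
G: 255 - (255-101)×(255-215)/255 = 255 - 6160/255 ≈ 255 - 24.157 = 230.843 → 231
B: 255 - (255-114)×(255-207)/255 = 255 - 6768/255 ≈ 255 - 26.541 = 228.459 → 228
= RGB(207, 231, 228)


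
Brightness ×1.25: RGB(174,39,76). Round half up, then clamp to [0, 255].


Multiply each channel by 1.25, round half up, clamp to [0, 255]
R: 174×1.25 = 217.5 → round → 218
G: 39×1.25 = 48.75 → round → 49
B: 76×1.25 = 95
= RGB(218, 49, 95)


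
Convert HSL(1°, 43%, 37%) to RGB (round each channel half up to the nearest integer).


H=1°, S=0.43, L=0.37
C = (1-|2L-1|)×S = (1-|-0.26|)×0.43 = 0.3182
H' = H/60 = 1/60 ≈ 0.0167; X = C×(1-|H' mod 2 - 1|) ≈ 0.0053
m = L - C/2 = 0.37 - 0.1591 = 0.2109
Sector ⌊H'⌋ = 0 → (R',G',B') = (0.3182, ≈0.0053, 0.0)
RGB = ((R'+m)×255, (G'+m)×255, (B'+m)×255) = (134.9205, 55.13185, 53.7795)
Round half up → RGB(135, 55, 54)


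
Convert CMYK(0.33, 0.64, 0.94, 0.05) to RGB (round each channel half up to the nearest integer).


R = 255 × (1-C) × (1-K) = 255 × 0.67 × 0.95 = 162.3075 → 162
G = 255 × (1-M) × (1-K) = 255 × 0.36 × 0.95 = 87.21 → 87
B = 255 × (1-Y) × (1-K) = 255 × 0.06 × 0.95 = 14.535 → 15
= RGB(162, 87, 15)


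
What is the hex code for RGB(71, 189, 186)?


R = 71 → 47 (hex)
G = 189 → BD (hex)
B = 186 → BA (hex)
Hex = #47BDBA


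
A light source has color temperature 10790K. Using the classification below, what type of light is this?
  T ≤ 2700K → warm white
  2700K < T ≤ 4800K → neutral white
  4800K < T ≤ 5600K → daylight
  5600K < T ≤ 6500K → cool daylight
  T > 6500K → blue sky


Temperature: 10790K
10790K > 6500K → blue sky
Classification: blue sky


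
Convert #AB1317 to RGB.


AB → 171 (R)
13 → 19 (G)
17 → 23 (B)
= RGB(171, 19, 23)


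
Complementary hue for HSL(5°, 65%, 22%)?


Complement = opposite side of color wheel = hue + 180°
H' = (5 + 180) mod 360 = 185°
S and L unchanged.
= HSL(185°, 65%, 22%)


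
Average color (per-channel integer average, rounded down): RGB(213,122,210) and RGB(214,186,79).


Midpoint: each channel = ⌊(C₁+C₂)/2⌋
R: ⌊(213+214)/2⌋ = 213
G: ⌊(122+186)/2⌋ = 154
B: ⌊(210+79)/2⌋ = 144
= RGB(213, 154, 144)


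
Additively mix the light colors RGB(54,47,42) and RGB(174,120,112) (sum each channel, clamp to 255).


Additive: each channel = min(255, C₁+C₂)
R: 54+174 = 228 → 228
G: 47+120 = 167 → 167
B: 42+112 = 154 → 154
= RGB(228, 167, 154)


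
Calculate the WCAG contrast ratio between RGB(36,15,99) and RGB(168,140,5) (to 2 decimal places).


Linearize each sRGB channel c=v/255: c/12.92 if c ≤ 0.04045 else ((c+0.055)/1.055)^2.4
L = 0.2126×R_lin + 0.7152×G_lin + 0.0722×B_lin
Color 1 (36,15,99):
  R=36: 36/255≈0.1412 > 0.04045 → ((0.1412+0.055)/1.055)^2.4 ≈ 0.01764
  G=15: 15/255≈0.0588 > 0.04045 → ((0.0588+0.055)/1.055)^2.4 ≈ 0.00478
  B=99: 99/255≈0.3882 > 0.04045 → ((0.3882+0.055)/1.055)^2.4 ≈ 0.12477
  L1 = 0.2126×0.01764 + 0.7152×0.00478 + 0.0722×0.12477 ≈ 0.01618
Color 2 (168,140,5):
  R=168: 168/255≈0.6588 > 0.04045 → ((0.6588+0.055)/1.055)^2.4 ≈ 0.39157
  G=140: 140/255≈0.5490 > 0.04045 → ((0.5490+0.055)/1.055)^2.4 ≈ 0.26225
  B=5: 5/255≈0.0196 ≤ 0.04045 → 0.0196/12.92 ≈ 0.00152
  L2 = 0.2126×0.39157 + 0.7152×0.26225 + 0.0722×0.00152 ≈ 0.27092
Lighter = 0.27092, Darker = 0.01618
Ratio = (L_lighter + 0.05) / (L_darker + 0.05)
Ratio = (0.27092 + 0.05) / (0.01618 + 0.05) = 0.32092 / 0.06618 ≈ 4.8495
Ratio ≈ 4.85:1


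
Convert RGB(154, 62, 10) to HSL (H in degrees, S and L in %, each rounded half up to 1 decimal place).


Normalize: R'=154/255≈0.6039, G'=62/255≈0.2431, B'=10/255≈0.0392
Max=154/255, Min=10/255, Δ=Max-Min=144/255
L = (Max+Min)/2 = (154+10)/510 = 164/510 = 0.32156… → L = 32.2%
L ≤ 0.5 → S = Δ/(Max+Min) = 144/(154+10) = 144/164 = 0.87804… → S = 87.8%
(the 1/255 factors cancel in S and H, so raw channel differences can be used)
Max is R' → H = 60 × (((G-B)/Δ) mod 6) = 60 × (((62-10)/144) mod 6)
  52/144 = 0.3611…
  H = 60 × 0.3611… = 21.666…° → H = 21.7°
= HSL(21.7°, 87.8%, 32.2%)


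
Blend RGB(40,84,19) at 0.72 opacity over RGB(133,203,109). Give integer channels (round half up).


C = α×F + (1-α)×B, with 1-α = 0.28
R: 0.72×40 + 0.28×133 = 28.80 + 37.24 = 66.04 → 66
G: 0.72×84 + 0.28×203 = 60.48 + 56.84 = 117.32 → 117
B: 0.72×19 + 0.28×109 = 13.68 + 30.52 = 44.20 → 44
= RGB(66, 117, 44)


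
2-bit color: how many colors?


Colors = 2^bits = 2^2
= 4 colors


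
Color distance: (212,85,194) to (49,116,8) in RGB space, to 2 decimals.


d = √[(R₁-R₂)² + (G₁-G₂)² + (B₁-B₂)²]
d = √[(212-49)² + (85-116)² + (194-8)²]
d = √[26569 + 961 + 34596]
d = √62126
d ≈ 249.25


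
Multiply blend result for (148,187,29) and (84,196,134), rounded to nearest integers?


Multiply: C = A×B/255, rounded to nearest integer
R: 148×84/255 = 12432/255 ≈ 48.753 → 49
G: 187×196/255 = 36652/255 ≈ 143.733 → 144
B: 29×134/255 = 3886/255 ≈ 15.239 → 15
= RGB(49, 144, 15)


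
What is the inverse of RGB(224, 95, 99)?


Invert: (255-R, 255-G, 255-B)
R: 255-224 = 31
G: 255-95 = 160
B: 255-99 = 156
= RGB(31, 160, 156)


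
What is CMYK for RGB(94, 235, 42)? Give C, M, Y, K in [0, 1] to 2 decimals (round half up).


R'=94/255≈0.3686, G'=235/255≈0.9216, B'=42/255≈0.1647
K = 1 - max(R',G',B') = 1 - 235/255 = 20/255 = 0.07843… → 0.08
(1-R'-K)/(1-K) simplifies to (max-R)/max with max = 235:
C = (235-94)/235 = 141/235 = 0.6 → 0.60
M = (235-235)/235 = 0/235 = 0 → 0.00
Y = (235-42)/235 = 193/235 = 0.82127… → 0.82
= CMYK(0.60, 0.00, 0.82, 0.08)


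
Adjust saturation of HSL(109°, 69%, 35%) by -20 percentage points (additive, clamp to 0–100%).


Original S = 69%
Adjustment = -20 percentage points
New S = 69 + (-20) = 49
Clamp to [0, 100] → 49
= HSL(109°, 49%, 35%)


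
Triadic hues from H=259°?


Triadic: equally spaced at 120° intervals
H1 = 259°
H2 = (259 + 120) mod 360 = 19°
H3 = (259 + 240) mod 360 = 139°
Triadic = 259°, 19°, 139°


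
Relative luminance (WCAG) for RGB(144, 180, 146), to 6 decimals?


Linearize each channel (sRGB transfer function): c = v/255; c_lin = c/12.92 if c ≤ 0.04045, else ((c+0.055)/1.055)^2.4
  R: 144/255 ≈ 0.564706 > 0.04045 → ((0.564706+0.055)/1.055)^2.4 ≈ 0.278894
  G: 180/255 ≈ 0.705882 > 0.04045 → ((0.705882+0.055)/1.055)^2.4 ≈ 0.456411
  B: 146/255 ≈ 0.572549 > 0.04045 → ((0.572549+0.055)/1.055)^2.4 ≈ 0.287441
R_lin = 0.278894, G_lin = 0.456411, B_lin = 0.287441
L = 0.2126×R + 0.7152×G + 0.0722×B
L = 0.2126×0.278894 + 0.7152×0.456411 + 0.0722×0.287441
L ≈ 0.406471


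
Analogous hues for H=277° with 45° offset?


Base hue: 277°
Left analog: (277 - 45) mod 360 = 232°
Right analog: (277 + 45) mod 360 = 322°
Analogous hues = 232° and 322°


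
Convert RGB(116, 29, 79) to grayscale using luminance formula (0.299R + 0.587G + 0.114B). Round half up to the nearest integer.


Gray = 0.299×R + 0.587×G + 0.114×B
Gray = 0.299×116 + 0.587×29 + 0.114×79
Gray = 34.684 + 17.023 + 9.006
Gray = 60.713 → round half up → 61
Gray = 61


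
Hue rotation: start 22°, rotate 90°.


New hue = (H + rotation) mod 360
New hue = (22 + 90) mod 360
= 112 mod 360
= 112°


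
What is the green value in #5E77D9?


Color: #5E77D9
R = 5E = 94
G = 77 = 119
B = D9 = 217
Green = 119


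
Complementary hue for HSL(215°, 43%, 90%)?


Complement = opposite side of color wheel = hue + 180°
H' = (215 + 180) mod 360 = 35°
S and L unchanged.
= HSL(35°, 43%, 90%)


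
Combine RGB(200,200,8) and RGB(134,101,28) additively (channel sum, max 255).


Additive: each channel = min(255, C₁+C₂)
R: 200+134 = 334 → 255
G: 200+101 = 301 → 255
B: 8+28 = 36 → 36
= RGB(255, 255, 36)


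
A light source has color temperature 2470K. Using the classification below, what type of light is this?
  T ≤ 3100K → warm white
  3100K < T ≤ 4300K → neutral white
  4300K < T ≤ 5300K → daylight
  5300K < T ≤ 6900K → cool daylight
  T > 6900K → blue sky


Temperature: 2470K
2470K ≤ 3100K → warm white
Classification: warm white


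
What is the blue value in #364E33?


Color: #364E33
R = 36 = 54
G = 4E = 78
B = 33 = 51
Blue = 51


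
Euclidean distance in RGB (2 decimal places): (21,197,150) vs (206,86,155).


d = √[(R₁-R₂)² + (G₁-G₂)² + (B₁-B₂)²]
d = √[(21-206)² + (197-86)² + (150-155)²]
d = √[34225 + 12321 + 25]
d = √46571
d ≈ 215.80


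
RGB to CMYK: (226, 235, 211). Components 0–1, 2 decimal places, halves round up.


R'=226/255≈0.8863, G'=235/255≈0.9216, B'=211/255≈0.8275
K = 1 - max(R',G',B') = 1 - 235/255 = 20/255 = 0.07843… → 0.08
(1-R'-K)/(1-K) simplifies to (max-R)/max with max = 235:
C = (235-226)/235 = 9/235 = 0.03829… → 0.04
M = (235-235)/235 = 0/235 = 0 → 0.00
Y = (235-211)/235 = 24/235 = 0.10212… → 0.10
= CMYK(0.04, 0.00, 0.10, 0.08)


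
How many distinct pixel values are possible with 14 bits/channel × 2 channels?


Total bits = 14 bits/channel × 2 channels = 28 bits
Distinct pixel values = 2^28
= 268,435,456 pixel values


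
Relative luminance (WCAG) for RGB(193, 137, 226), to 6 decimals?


Linearize each channel (sRGB transfer function): c = v/255; c_lin = c/12.92 if c ≤ 0.04045, else ((c+0.055)/1.055)^2.4
  R: 193/255 ≈ 0.756863 > 0.04045 → ((0.756863+0.055)/1.055)^2.4 ≈ 0.533276
  G: 137/255 ≈ 0.537255 > 0.04045 → ((0.537255+0.055)/1.055)^2.4 ≈ 0.250158
  B: 226/255 ≈ 0.886275 > 0.04045 → ((0.886275+0.055)/1.055)^2.4 ≈ 0.760525
R_lin = 0.533276, G_lin = 0.250158, B_lin = 0.760525
L = 0.2126×R + 0.7152×G + 0.0722×B
L = 0.2126×0.533276 + 0.7152×0.250158 + 0.0722×0.760525
L ≈ 0.347198


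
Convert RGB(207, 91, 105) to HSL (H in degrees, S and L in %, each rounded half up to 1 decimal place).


Normalize: R'=207/255≈0.8118, G'=91/255≈0.3569, B'=105/255≈0.4118
Max=207/255, Min=91/255, Δ=Max-Min=116/255
L = (Max+Min)/2 = (207+91)/510 = 298/510 = 0.58431… → L = 58.4%
L > 0.5 → S = Δ/(2-Max-Min) = 116/(510-207-91) = 116/212 = 0.54716… → S = 54.7%
(the 1/255 factors cancel in S and H, so raw channel differences can be used)
Max is R' → H = 60 × (((G-B)/Δ) mod 6) = 60 × (((91-105)/116) mod 6)
  (-14)/116 = -0.1206…; negative, so add 6 → 5.8793…
  H = 60 × 5.8793… = 352.758…° → H = 352.8°
= HSL(352.8°, 54.7%, 58.4%)


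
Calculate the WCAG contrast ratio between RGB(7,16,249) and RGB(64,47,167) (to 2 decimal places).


Linearize each sRGB channel c=v/255: c/12.92 if c ≤ 0.04045 else ((c+0.055)/1.055)^2.4
L = 0.2126×R_lin + 0.7152×G_lin + 0.0722×B_lin
Color 1 (7,16,249):
  R=7: 7/255≈0.0275 ≤ 0.04045 → 0.0275/12.92 ≈ 0.00212
  G=16: 16/255≈0.0627 > 0.04045 → ((0.0627+0.055)/1.055)^2.4 ≈ 0.00518
  B=249: 249/255≈0.9765 > 0.04045 → ((0.9765+0.055)/1.055)^2.4 ≈ 0.94731
  L1 = 0.2126×0.00212 + 0.7152×0.00518 + 0.0722×0.94731 ≈ 0.07255
Color 2 (64,47,167):
  R=64: 64/255≈0.2510 > 0.04045 → ((0.2510+0.055)/1.055)^2.4 ≈ 0.05127
  G=47: 47/255≈0.1843 > 0.04045 → ((0.1843+0.055)/1.055)^2.4 ≈ 0.02843
  B=167: 167/255≈0.6549 > 0.04045 → ((0.6549+0.055)/1.055)^2.4 ≈ 0.38643
  L2 = 0.2126×0.05127 + 0.7152×0.02843 + 0.0722×0.38643 ≈ 0.05913
Lighter = 0.07255, Darker = 0.05913
Ratio = (L_lighter + 0.05) / (L_darker + 0.05)
Ratio = (0.07255 + 0.05) / (0.05913 + 0.05) = 0.12255 / 0.10913 ≈ 1.1230
Ratio ≈ 1.12:1
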